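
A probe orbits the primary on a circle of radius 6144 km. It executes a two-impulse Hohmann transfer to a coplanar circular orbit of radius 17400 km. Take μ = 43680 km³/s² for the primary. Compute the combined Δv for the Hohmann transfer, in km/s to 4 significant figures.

Δv = 1.015 km/s

Semi-major axis of the transfer orbit: a_t = (6144 + 17400)/2 = 11772 km.
At r₁ the circular-orbit speed is v₁ = √(μ/r₁) = 2.6663 km/s.
Transfer-orbit speed at r₁ (vis-viva): v_p = √[μ(2/r₁ − 1/a_t)] = 3.2416 km/s.
First burn Δv₁ = |v_p − v₁| = 0.5753 km/s.
At r₂, v₂ = √(μ/r₂) = 1.5844 km/s.
Transfer-orbit speed at r₂: v_a = √[μ(2/r₂ − 1/a_t)] = 1.1446 km/s.
Second burn Δv₂ = |v₂ − v_a| = 0.4398 km/s.
Total Δv = Δv₁ + Δv₂ = 1.015 km/s.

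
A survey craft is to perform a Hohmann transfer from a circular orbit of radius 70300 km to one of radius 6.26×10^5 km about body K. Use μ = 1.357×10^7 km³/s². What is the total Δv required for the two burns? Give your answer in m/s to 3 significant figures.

The Hohmann ellipse has a_t = (r₁ + r₂)/2 = 3.4815×10^5 km.
At r₁ the circular-orbit speed is v₁ = √(μ/r₁) = 13.8935 km/s.
On the transfer ellipse at r₁, vis-viva gives v_p = √[μ(2/r₁ − 1/a_t)] = 18.6301 km/s.
First burn Δv₁ = |v_p − v₁| = 4.7366 km/s.
At r₂, v₂ = √(μ/r₂) = 4.6559 km/s.
Transfer-orbit speed at r₂: v_a = √[μ(2/r₂ − 1/a_t)] = 2.0922 km/s.
Second burn Δv₂ = |v₂ − v_a| = 2.5637 km/s.
Δv = Δv₁ + Δv₂ = 4.7366 + 2.5637 = 7.300 km/s.

Δv = 7300 m/s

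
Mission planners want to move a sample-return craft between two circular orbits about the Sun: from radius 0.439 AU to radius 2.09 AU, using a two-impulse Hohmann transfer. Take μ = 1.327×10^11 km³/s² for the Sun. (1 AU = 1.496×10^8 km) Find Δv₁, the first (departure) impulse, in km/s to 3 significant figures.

In km: r₁ = 0.439 × 1.496×10^8 = 6.56744×10^7 km; r₂ = 2.09 × 1.496×10^8 = 3.12664×10^8 km.
The Hohmann ellipse has a_t = (r₁ + r₂)/2 = 1.891692×10^8 km.
Circular speed at r = 6.56744×10^7 km: v_c = √(μ/r) = 44.95 km/s.
Vis-viva on the transfer ellipse at r = 6.56744×10^7 km gives v_t = √[μ(2/r − 1/a_t)] = 57.79 km/s.
Δv₁ = |v_t − v_c| = |57.79 − 44.95| = 12.84 km/s.

Δv₁ = 12.8 km/s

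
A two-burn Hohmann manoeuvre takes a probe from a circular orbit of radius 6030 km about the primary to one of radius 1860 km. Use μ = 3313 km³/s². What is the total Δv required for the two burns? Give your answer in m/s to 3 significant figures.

Δv = 548 m/s

Transfer-ellipse semi-major axis a_t = (r₁ + r₂)/2 = (6030 + 1860)/2 = 3945 km.
At r₁ the circular-orbit speed is v₁ = √(μ/r₁) = 0.74123 km/s.
On the transfer ellipse at r₁, vis-viva gives v_a = √[μ(2/r₁ − 1/a_t)] = 0.50896 km/s.
First burn Δv₁ = |v_a − v₁| = 0.2323 km/s.
Circular speed at r₂: v₂ = √(μ/r₂) = 1.3346 km/s.
Transfer-orbit speed at r₂: v_p = √[μ(2/r₂ − 1/a_t)] = 1.6500 km/s.
Second burn Δv₂ = |v₂ − v_p| = 0.3154 km/s.
Total Δv = Δv₁ + Δv₂ = 0.5477 km/s.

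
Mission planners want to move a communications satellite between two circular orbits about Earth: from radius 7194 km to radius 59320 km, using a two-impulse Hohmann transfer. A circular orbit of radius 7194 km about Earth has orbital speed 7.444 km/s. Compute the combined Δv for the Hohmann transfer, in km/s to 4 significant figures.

Δv = 3.884 km/s

From the circular-orbit relation v² = μ/r at r = 7194 km: μ = v²r = (7.444)² × 7194 = 3.98642×10^5 km³/s².
Semi-major axis of the transfer orbit: a_t = (7194 + 59320)/2 = 33257 km.
Circular speed at r₁: v₁ = √(μ/r₁) = √(3.98642×10^5/7194) = 7.4440 km/s.
Transfer-orbit speed at r₁ (vis-viva equation): v_p = √[μ(2/r₁ − 1/a_t)] = 9.9418 km/s.
First burn Δv₁ = |v_p − v₁| = 2.4978 km/s.
Circular speed at r₂: v₂ = √(μ/r₂) = 2.5923 km/s.
Transfer-orbit speed at r₂: v_a = √[μ(2/r₂ − 1/a_t)] = 1.2057 km/s.
Second burn Δv₂ = |v₂ − v_a| = 1.3866 km/s.
Δv = Δv₁ + Δv₂ = 2.4978 + 1.3866 = 3.884 km/s.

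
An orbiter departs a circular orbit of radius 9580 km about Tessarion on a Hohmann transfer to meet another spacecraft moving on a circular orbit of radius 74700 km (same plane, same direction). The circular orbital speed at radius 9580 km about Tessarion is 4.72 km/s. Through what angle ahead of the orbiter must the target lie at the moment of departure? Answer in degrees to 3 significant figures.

φ = 104°

From the circular-orbit relation v² = μ/r at r = 9580 km: μ = v²r = (4.72)² × 9580 = 2.13427×10^5 km³/s².
Semi-major axis of the transfer orbit: a_t = (9580 + 74700)/2 = 42140 km.
Transfer time t = π√(a_t³/μ) = 58826 s.
The target's mean motion on its circular orbit is ω₂ = √(μ/r₂³) = 2.2628×10^-5 rad/s.
Angle swept by the target during transfer: ω₂·t = 1.3311 rad = 76.27°.
Arrival is 180° from departure on the ellipse, so φ = 180° − 76.27° = 104°.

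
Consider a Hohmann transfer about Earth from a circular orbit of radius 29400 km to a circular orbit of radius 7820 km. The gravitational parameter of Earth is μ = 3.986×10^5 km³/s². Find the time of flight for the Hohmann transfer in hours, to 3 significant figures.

t = 3.51 hours

Transfer-ellipse semi-major axis a_t = (r₁ + r₂)/2 = (29400 + 7820)/2 = 18610 km.
By Kepler's third law the transfer-orbit period is T = 2π√(a_t³/μ), so t = T/2 = 12630 s.
Converting: 12630 s ÷ 3600 s/hour = 3.51 hours.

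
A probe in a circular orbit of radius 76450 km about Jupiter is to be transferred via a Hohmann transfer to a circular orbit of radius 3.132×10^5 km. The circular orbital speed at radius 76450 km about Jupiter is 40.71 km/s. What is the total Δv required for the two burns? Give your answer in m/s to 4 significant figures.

Δv = 18420 m/s

From the circular-orbit relation v² = μ/r at r = 76450 km: μ = v²r = (40.71)² × 76450 = 1.26701×10^8 km³/s².
The Hohmann ellipse has a_t = (r₁ + r₂)/2 = 1.94825×10^5 km.
At r₁ the circular-orbit speed is v₁ = √(μ/r₁) = 40.71 km/s.
Transfer-orbit speed at r₁ (vis-viva): v_p = √[μ(2/r₁ − 1/a_t)] = 51.62 km/s.
First burn Δv₁ = |v_p − v₁| = 10.91 km/s.
Circular speed at r₂: v₂ = √(μ/r₂) = 20.113 km/s.
Transfer-orbit speed at r₂: v_a = √[μ(2/r₂ − 1/a_t)] = 12.599 km/s.
Second burn Δv₂ = |v₂ − v_a| = 7.514 km/s.
Δv = Δv₁ + Δv₂ = 10.91 + 7.514 = 18.42 km/s.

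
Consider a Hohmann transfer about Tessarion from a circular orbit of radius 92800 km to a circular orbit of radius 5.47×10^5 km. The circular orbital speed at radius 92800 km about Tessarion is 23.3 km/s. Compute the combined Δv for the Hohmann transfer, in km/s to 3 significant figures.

From the circular-orbit relation v² = μ/r at r = 92800 km: μ = v²r = (23.3)² × 92800 = 5.03802×10^7 km³/s².
The Hohmann ellipse has a_t = (r₁ + r₂)/2 = 3.199×10^5 km.
At r₁ the circular-orbit speed is v₁ = √(μ/r₁) = 23.300 km/s.
On the transfer ellipse at r₁, vis-viva gives v_p = √[μ(2/r₁ − 1/a_t)] = 30.468 km/s.
First burn Δv₁ = |v_p − v₁| = 7.168 km/s.
At r₂, v₂ = √(μ/r₂) = 9.597 km/s.
Transfer-orbit speed at r₂: v_a = √[μ(2/r₂ − 1/a_t)] = 5.169 km/s.
Second burn Δv₂ = |v₂ − v_a| = 4.428 km/s.
Total Δv = Δv₁ + Δv₂ = 11.60 km/s.

Δv = 11.6 km/s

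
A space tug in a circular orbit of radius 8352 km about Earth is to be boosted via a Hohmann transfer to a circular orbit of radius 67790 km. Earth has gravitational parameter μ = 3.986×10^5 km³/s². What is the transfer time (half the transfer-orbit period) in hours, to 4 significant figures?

Semi-major axis of the transfer orbit: a_t = (8352 + 67790)/2 = 38071 km.
By Kepler's third law the transfer-orbit period is T = 2π√(a_t³/μ), so t = T/2 = 36960 s.
Converting: 36960 s ÷ 3600 s/hour = 10.27 hours.

t = 10.27 hours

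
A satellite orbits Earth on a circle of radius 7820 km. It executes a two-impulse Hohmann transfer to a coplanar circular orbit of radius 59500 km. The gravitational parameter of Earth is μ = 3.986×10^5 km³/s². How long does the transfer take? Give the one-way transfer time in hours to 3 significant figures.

t = 8.54 hours

Semi-major axis of the transfer orbit: a_t = (7820 + 59500)/2 = 33660 km.
Half the transfer-orbit period gives t = π√(a_t³/μ) = 30730 s.
Converting: 30730 s ÷ 3600 s/hour = 8.54 hours.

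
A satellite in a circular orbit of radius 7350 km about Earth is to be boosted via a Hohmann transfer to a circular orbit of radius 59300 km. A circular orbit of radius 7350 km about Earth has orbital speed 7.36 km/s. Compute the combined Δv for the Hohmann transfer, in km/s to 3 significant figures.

Δv = 3.83 km/s

From the circular-orbit relation v² = μ/r at r = 7350 km: μ = v²r = (7.36)² × 7350 = 3.98147×10^5 km³/s².
Semi-major axis of the transfer orbit: a_t = (7350 + 59300)/2 = 33325 km.
At r₁ the circular-orbit speed is v₁ = √(μ/r₁) = 7.360 km/s.
On the transfer ellipse at r₁, vis-viva gives v_p = √[μ(2/r₁ − 1/a_t)] = 9.818 km/s.
First burn Δv₁ = |v_p − v₁| = 2.458 km/s.
At r₂, v₂ = √(μ/r₂) = 2.591 km/s.
Transfer-orbit speed at r₂: v_a = √[μ(2/r₂ − 1/a_t)] = 1.217 km/s.
Second burn Δv₂ = |v₂ − v_a| = 1.374 km/s.
Δv = Δv₁ + Δv₂ = 2.458 + 1.374 = 3.832 km/s.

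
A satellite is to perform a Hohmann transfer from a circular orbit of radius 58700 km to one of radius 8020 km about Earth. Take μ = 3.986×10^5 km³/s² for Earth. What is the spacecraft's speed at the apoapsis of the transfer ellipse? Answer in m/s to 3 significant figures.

v = 1280 m/s

Transfer-ellipse semi-major axis a_t = (r₁ + r₂)/2 = (58700 + 8020)/2 = 33360 km.
The apoapsis of the transfer ellipse is at r = 58700 km.
Vis-viva: v = √[μ(2/r − 1/a_t)] = √[3.986×10^5 × (2/58700 − 1/33360)] = 1.278 km/s.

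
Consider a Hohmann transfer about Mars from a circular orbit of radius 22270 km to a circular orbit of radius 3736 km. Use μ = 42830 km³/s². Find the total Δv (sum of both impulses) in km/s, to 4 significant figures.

The Hohmann ellipse has a_t = (r₁ + r₂)/2 = 13003 km.
Circular speed at r₁: v₁ = √(μ/r₁) = √(42830/22270) = 1.3868 km/s.
Transfer-orbit speed at r₁ (v² = μ(2/r − 1/a)): v_a = √[μ(2/r₁ − 1/a_t)] = 0.74335 km/s.
First burn Δv₁ = |v_a − v₁| = 0.64345 km/s.
At r₂, v₂ = √(μ/r₂) = 3.3859 km/s.
Transfer-orbit speed at r₂: v_p = √[μ(2/r₂ − 1/a_t)] = 4.4311 km/s.
Second burn Δv₂ = |v₂ − v_p| = 1.0452 km/s.
Total Δv = Δv₁ + Δv₂ = 1.689 km/s.

Δv = 1.689 km/s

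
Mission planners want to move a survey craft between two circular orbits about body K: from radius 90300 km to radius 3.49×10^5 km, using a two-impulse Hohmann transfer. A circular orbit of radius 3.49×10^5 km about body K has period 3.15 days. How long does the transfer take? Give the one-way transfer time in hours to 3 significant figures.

t = 18.9 hours

From Kepler's third law T² = 4π²r³/μ at r = 3.49×10^5 km, T = 3.15 days = 3.15 × 86400 s = 2.7216×10^5 s: μ = 4π²r³/T² = 2.26562×10^7 km³/s².
Semi-major axis of the transfer orbit: a_t = (90300 + 3.490×10^5)/2 = 2.1965×10^5 km.
Transfer time t = π√(a_t³/μ) = π√((2.1965×10^5)³ / 2.26562×10^7) = 67940 s.
Converting: 67940 s ÷ 3600 s/hour = 18.9 hours.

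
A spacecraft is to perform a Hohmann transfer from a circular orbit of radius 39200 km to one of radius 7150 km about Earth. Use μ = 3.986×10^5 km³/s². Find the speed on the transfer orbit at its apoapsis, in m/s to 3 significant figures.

The Hohmann ellipse has a_t = (r₁ + r₂)/2 = 23175 km.
At apoapsis, r = 39200 km.
Vis-viva: v = √[μ(2/r − 1/a_t)] = √[3.986×10^5 × (2/39200 − 1/23175)] = 1.771 km/s.

v = 1770 m/s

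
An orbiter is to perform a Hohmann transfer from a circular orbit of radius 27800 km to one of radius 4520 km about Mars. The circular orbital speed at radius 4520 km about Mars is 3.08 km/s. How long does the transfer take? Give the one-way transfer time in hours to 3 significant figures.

t = 8.66 hours

From the circular-orbit relation v² = μ/r at r = 4520 km: μ = v²r = (3.08)² × 4520 = 42878.5 km³/s².
Transfer-ellipse semi-major axis a_t = (r₁ + r₂)/2 = (27800 + 4520)/2 = 16160 km.
Half the transfer-orbit period gives t = π√(a_t³/μ) = 31170 s.
Converting: 31170 s ÷ 3600 s/hour = 8.66 hours.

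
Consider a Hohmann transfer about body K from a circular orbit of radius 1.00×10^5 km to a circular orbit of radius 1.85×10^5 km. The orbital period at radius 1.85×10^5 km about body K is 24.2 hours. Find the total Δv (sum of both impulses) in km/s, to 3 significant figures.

From Kepler's third law T² = 4π²r³/μ at r = 1.85×10^5 km, T = 24.2 hours = 24.2 × 3600 s = 87120 s: μ = 4π²r³/T² = 3.29336×10^7 km³/s².
The Hohmann ellipse has a_t = (r₁ + r₂)/2 = 1.425×10^5 km.
At r₁ the circular-orbit speed is v₁ = √(μ/r₁) = 18.15 km/s.
Transfer-orbit speed at r₁ (vis-viva equation): v_p = √[μ(2/r₁ − 1/a_t)] = 20.68 km/s.
First burn Δv₁ = |v_p − v₁| = 2.530 km/s.
Circular speed at r₂: v₂ = √(μ/r₂) = 13.342 km/s.
Transfer-orbit speed at r₂: v_a = √[μ(2/r₂ − 1/a_t)] = 11.177 km/s.
Second burn Δv₂ = |v₂ − v_a| = 2.165 km/s.
Total Δv = Δv₁ + Δv₂ = 4.695 km/s.

Δv = 4.70 km/s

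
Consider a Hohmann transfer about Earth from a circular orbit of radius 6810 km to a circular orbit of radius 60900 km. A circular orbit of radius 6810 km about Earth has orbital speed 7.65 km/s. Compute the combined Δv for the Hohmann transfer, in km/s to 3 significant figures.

From the circular-orbit relation v² = μ/r at r = 6810 km: μ = v²r = (7.65)² × 6810 = 3.98538×10^5 km³/s².
The Hohmann ellipse has a_t = (r₁ + r₂)/2 = 33855 km.
At r₁ the circular-orbit speed is v₁ = √(μ/r₁) = 7.650 km/s.
Transfer-orbit speed at r₁ (vis-viva): v_p = √[μ(2/r₁ − 1/a_t)] = 10.26 km/s.
First burn Δv₁ = |v_p − v₁| = 2.610 km/s.
Circular speed at r₂: v₂ = √(μ/r₂) = 2.558 km/s.
Transfer-orbit speed at r₂: v_a = √[μ(2/r₂ − 1/a_t)] = 1.147 km/s.
Second burn Δv₂ = |v₂ − v_a| = 1.411 km/s.
Total Δv = Δv₁ + Δv₂ = 4.021 km/s.

Δv = 4.02 km/s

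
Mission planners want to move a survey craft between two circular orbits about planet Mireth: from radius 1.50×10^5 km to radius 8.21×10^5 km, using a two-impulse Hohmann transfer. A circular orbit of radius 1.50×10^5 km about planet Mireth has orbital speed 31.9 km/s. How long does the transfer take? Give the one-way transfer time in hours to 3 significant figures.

From the circular-orbit relation v² = μ/r at r = 1.50×10^5 km: μ = v²r = (31.9)² × 1.50×10^5 = 1.52641×10^8 km³/s².
Transfer-ellipse semi-major axis a_t = (r₁ + r₂)/2 = (1.500×10^5 + 8.210×10^5)/2 = 4.855×10^5 km.
Half the transfer-orbit period gives t = π√(a_t³/μ) = 86020 s.
Converting: 86020 s ÷ 3600 s/hour = 23.9 hours.

t = 23.9 hours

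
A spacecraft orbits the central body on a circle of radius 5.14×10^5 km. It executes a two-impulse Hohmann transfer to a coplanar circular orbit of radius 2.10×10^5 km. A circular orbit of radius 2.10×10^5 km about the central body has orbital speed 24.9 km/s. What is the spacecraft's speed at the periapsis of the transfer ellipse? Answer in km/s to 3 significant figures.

From the circular-orbit relation v² = μ/r at r = 2.10×10^5 km: μ = v²r = (24.9)² × 2.10×10^5 = 1.30202×10^8 km³/s².
Transfer-ellipse semi-major axis a_t = (r₁ + r₂)/2 = (5.140×10^5 + 2.100×10^5)/2 = 3.620×10^5 km.
At periapsis, r = 2.100×10^5 km.
From the vis-viva equation, v = √[μ(2/r − 1/a_t)] = 29.67 km/s.

v = 29.7 km/s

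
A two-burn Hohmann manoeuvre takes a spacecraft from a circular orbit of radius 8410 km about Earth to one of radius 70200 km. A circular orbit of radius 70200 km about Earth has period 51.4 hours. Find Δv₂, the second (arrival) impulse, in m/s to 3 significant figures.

Δv₂ = 1280 m/s

From Kepler's third law T² = 4π²r³/μ at r = 70200 km, T = 51.4 hours = 51.4 × 3600 s = 1.8504×10^5 s: μ = 4π²r³/T² = 3.98878×10^5 km³/s².
Transfer-ellipse semi-major axis a_t = (r₁ + r₂)/2 = (8410 + 70200)/2 = 39305 km.
On the circular orbit at r = 70200 km, v_c = √(μ/r) = 2.384 km/s.
Vis-viva on the transfer ellipse at r = 70200 km gives v_t = √[μ(2/r − 1/a_t)] = 1.103 km/s.
Δv₂ = |v_t − v_c| = |1.103 − 2.384| = 1.281 km/s.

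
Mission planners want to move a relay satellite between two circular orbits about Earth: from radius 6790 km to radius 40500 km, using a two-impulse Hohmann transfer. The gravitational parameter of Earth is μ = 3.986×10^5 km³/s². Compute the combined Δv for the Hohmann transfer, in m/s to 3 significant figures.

Δv = 3820 m/s

The Hohmann ellipse has a_t = (r₁ + r₂)/2 = 23645 km.
Circular speed at r₁: v₁ = √(μ/r₁) = √(3.986×10^5/6790) = 7.66185 km/s.
On the transfer ellipse at r₁, v² = μ(2/r − 1/a) gives v_p = √[μ(2/r₁ − 1/a_t)] = 10.0275 km/s.
First burn Δv₁ = |v_p − v₁| = 2.366 km/s.
At r₂, v₂ = √(μ/r₂) = 3.137 km/s.
Transfer-orbit speed at r₂: v_a = √[μ(2/r₂ − 1/a_t)] = 1.681 km/s.
Second burn Δv₂ = |v₂ − v_a| = 1.456 km/s.
Δv = Δv₁ + Δv₂ = 2.366 + 1.456 = 3.822 km/s.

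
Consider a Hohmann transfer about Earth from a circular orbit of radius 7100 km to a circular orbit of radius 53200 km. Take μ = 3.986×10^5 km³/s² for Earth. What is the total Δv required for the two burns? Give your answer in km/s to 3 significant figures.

Δv = 3.87 km/s

Transfer-ellipse semi-major axis a_t = (r₁ + r₂)/2 = (7100 + 53200)/2 = 30150 km.
At r₁ the circular-orbit speed is v₁ = √(μ/r₁) = 7.493 km/s.
On the transfer ellipse at r₁, vis-viva equation gives v_p = √[μ(2/r₁ − 1/a_t)] = 9.953 km/s.
First burn Δv₁ = |v_p − v₁| = 2.460 km/s.
Circular speed at r₂: v₂ = √(μ/r₂) = 2.737 km/s.
Transfer-orbit speed at r₂: v_a = √[μ(2/r₂ − 1/a_t)] = 1.328 km/s.
Second burn Δv₂ = |v₂ − v_a| = 1.409 km/s.
Δv = Δv₁ + Δv₂ = 2.460 + 1.409 = 3.869 km/s.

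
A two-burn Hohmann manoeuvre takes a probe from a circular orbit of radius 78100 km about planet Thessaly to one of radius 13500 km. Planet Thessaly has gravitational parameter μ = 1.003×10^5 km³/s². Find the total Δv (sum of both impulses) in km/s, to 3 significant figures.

Δv = 1.35 km/s

The Hohmann ellipse has a_t = (r₁ + r₂)/2 = 45800 km.
At r₁ the circular-orbit speed is v₁ = √(μ/r₁) = 1.13325 km/s.
On the transfer ellipse at r₁, vis-viva gives v_a = √[μ(2/r₁ − 1/a_t)] = 0.615261 km/s.
First burn Δv₁ = |v_a − v₁| = 0.5180 km/s.
At r₂, v₂ = √(μ/r₂) = 2.7257 km/s.
Transfer-orbit speed at r₂: v_p = √[μ(2/r₂ − 1/a_t)] = 3.5594 km/s.
Second burn Δv₂ = |v₂ − v_p| = 0.8337 km/s.
Δv = Δv₁ + Δv₂ = 0.5180 + 0.8337 = 1.352 km/s.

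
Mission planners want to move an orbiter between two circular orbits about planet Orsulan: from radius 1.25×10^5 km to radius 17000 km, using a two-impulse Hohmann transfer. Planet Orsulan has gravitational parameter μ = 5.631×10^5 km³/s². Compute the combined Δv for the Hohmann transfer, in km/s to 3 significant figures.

Transfer-ellipse semi-major axis a_t = (r₁ + r₂)/2 = (1.250×10^5 + 17000)/2 = 71000 km.
At r₁ the circular-orbit speed is v₁ = √(μ/r₁) = 2.1225 km/s.
Transfer-orbit speed at r₁ (vis-viva equation): v_a = √[μ(2/r₁ − 1/a_t)] = 1.0386 km/s.
First burn Δv₁ = |v_a − v₁| = 1.084 km/s.
At r₂, v₂ = √(μ/r₂) = 5.755 km/s.
Transfer-orbit speed at r₂: v_p = √[μ(2/r₂ − 1/a_t)] = 7.636 km/s.
Second burn Δv₂ = |v₂ − v_p| = 1.881 km/s.
Δv = Δv₁ + Δv₂ = 1.084 + 1.881 = 2.965 km/s.

Δv = 2.97 km/s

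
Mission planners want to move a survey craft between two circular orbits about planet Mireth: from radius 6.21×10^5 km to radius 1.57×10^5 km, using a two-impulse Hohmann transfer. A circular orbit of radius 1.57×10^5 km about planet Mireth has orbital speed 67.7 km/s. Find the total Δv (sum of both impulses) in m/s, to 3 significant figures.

From the circular-orbit relation v² = μ/r at r = 1.57×10^5 km: μ = v²r = (67.7)² × 1.57×10^5 = 7.19577×10^8 km³/s².
Transfer-ellipse semi-major axis a_t = (r₁ + r₂)/2 = (6.210×10^5 + 1.570×10^5)/2 = 3.890×10^5 km.
Circular speed at r₁: v₁ = √(μ/r₁) = √(7.19577×10^8/6.210×10^5) = 34.04 km/s.
Transfer-orbit speed at r₁ (vis-viva equation): v_a = √[μ(2/r₁ − 1/a_t)] = 21.63 km/s.
First burn Δv₁ = |v_a − v₁| = 12.41 km/s.
Circular speed at r₂: v₂ = √(μ/r₂) = 67.70 km/s.
Transfer-orbit speed at r₂: v_p = √[μ(2/r₂ − 1/a_t)] = 85.54 km/s.
Second burn Δv₂ = |v₂ − v_p| = 17.84 km/s.
Total Δv = Δv₁ + Δv₂ = 30.25 km/s.

Δv = 30300 m/s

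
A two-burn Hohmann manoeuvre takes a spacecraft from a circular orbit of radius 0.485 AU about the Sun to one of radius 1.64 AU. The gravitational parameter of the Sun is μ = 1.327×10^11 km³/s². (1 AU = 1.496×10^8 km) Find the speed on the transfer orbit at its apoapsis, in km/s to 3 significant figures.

v = 15.7 km/s

In km: r₁ = 0.485 × 1.496×10^8 = 7.2556×10^7 km; r₂ = 1.64 × 1.496×10^8 = 2.45344×10^8 km.
The Hohmann ellipse has a_t = (r₁ + r₂)/2 = 1.5895×10^8 km.
The apoapsis of the transfer ellipse is at r = 2.45344×10^8 km.
From the vis-viva equation, v = √[μ(2/r − 1/a_t)] = 15.71 km/s.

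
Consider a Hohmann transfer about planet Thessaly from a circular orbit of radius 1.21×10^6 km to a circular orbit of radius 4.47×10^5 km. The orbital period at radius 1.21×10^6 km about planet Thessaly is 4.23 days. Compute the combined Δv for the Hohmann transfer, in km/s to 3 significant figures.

Δv = 12.7 km/s

From Kepler's third law T² = 4π²r³/μ at r = 1.21×10^6 km, T = 4.23 days = 4.23 × 86400 s = 3.65472×10^5 s: μ = 4π²r³/T² = 5.23610×10^8 km³/s².
The Hohmann ellipse has a_t = (r₁ + r₂)/2 = 8.285×10^5 km.
At r₁ the circular-orbit speed is v₁ = √(μ/r₁) = 20.802 km/s.
On the transfer ellipse at r₁, v² = μ(2/r − 1/a) gives v_a = √[μ(2/r₁ − 1/a_t)] = 15.280 km/s.
First burn Δv₁ = |v_a − v₁| = 5.522 km/s.
Circular speed at r₂: v₂ = √(μ/r₂) = 34.226 km/s.
Transfer-orbit speed at r₂: v_p = √[μ(2/r₂ − 1/a_t)] = 41.362 km/s.
Second burn Δv₂ = |v₂ − v_p| = 7.136 km/s.
Total Δv = Δv₁ + Δv₂ = 12.66 km/s.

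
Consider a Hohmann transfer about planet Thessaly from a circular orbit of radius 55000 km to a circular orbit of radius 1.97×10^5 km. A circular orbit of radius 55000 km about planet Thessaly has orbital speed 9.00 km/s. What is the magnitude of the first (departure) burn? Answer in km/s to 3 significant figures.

Δv₁ = 2.25 km/s

From the circular-orbit relation v² = μ/r at r = 55000 km: μ = v²r = (9.00)² × 55000 = 4.45500×10^6 km³/s².
The Hohmann ellipse has a_t = (r₁ + r₂)/2 = 1.260×10^5 km.
On the circular orbit at r = 55000 km, v_c = √(μ/r) = 9.0000 km/s.
Vis-viva on the transfer ellipse at r = 55000 km gives v_t = √[μ(2/r − 1/a_t)] = 11.254 km/s.
Δv₁ = |v_t − v_c| = |11.254 − 9.0000| = 2.254 km/s.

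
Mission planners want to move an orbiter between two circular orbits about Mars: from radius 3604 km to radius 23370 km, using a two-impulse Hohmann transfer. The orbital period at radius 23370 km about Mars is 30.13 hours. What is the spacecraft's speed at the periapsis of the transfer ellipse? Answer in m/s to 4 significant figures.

v = 4538 m/s

From Kepler's third law T² = 4π²r³/μ at r = 23370 km, T = 30.13 hours = 30.13 × 3600 s = 1.08468×10^5 s: μ = 4π²r³/T² = 42828.5 km³/s².
Transfer-ellipse semi-major axis a_t = (r₁ + r₂)/2 = (3604 + 23370)/2 = 13487 km.
At periapsis, r = 3604 km.
From the vis-viva equation, v = √[μ(2/r − 1/a_t)] = 4.538 km/s.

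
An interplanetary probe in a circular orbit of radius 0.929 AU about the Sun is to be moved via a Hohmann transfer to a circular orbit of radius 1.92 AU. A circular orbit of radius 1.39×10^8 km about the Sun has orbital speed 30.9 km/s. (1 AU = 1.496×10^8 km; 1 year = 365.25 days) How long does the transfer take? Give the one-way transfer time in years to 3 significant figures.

From the circular-orbit relation v² = μ/r at r = 1.39×10^8 km: μ = v²r = (30.9)² × 1.39×10^8 = 1.32719×10^11 km³/s².
In km: r₁ = 0.929 × 1.496×10^8 = 1.389784×10^8 km; r₂ = 1.92 × 1.496×10^8 = 2.87232×10^8 km.
The Hohmann ellipse has a_t = (r₁ + r₂)/2 = 2.131052×10^8 km.
Transfer time t = π√(a_t³/μ) = π√((2.131052×10^8)³ / 1.32719×10^11) = 2.683×10^7 s.
Converting: 2.683×10^7 s ÷ 3.15576×10^7 s/year (365.25 × 86400) = 0.850 years.

t = 0.850 years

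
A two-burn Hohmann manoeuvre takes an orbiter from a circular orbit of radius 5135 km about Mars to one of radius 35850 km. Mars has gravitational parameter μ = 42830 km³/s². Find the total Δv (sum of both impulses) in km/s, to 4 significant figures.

The Hohmann ellipse has a_t = (r₁ + r₂)/2 = 20492.5 km.
At r₁ the circular-orbit speed is v₁ = √(μ/r₁) = 2.888044 km/s.
On the transfer ellipse at r₁, v² = μ(2/r − 1/a) gives v_p = √[μ(2/r₁ − 1/a_t)] = 3.819891 km/s.
First burn Δv₁ = |v_p − v₁| = 0.9318 km/s.
Circular speed at r₂: v₂ = √(μ/r₂) = 1.093 km/s.
Transfer-orbit speed at r₂: v_a = √[μ(2/r₂ − 1/a_t)] = 0.5471 km/s.
Second burn Δv₂ = |v₂ − v_a| = 0.5459 km/s.
Total Δv = Δv₁ + Δv₂ = 1.478 km/s.

Δv = 1.478 km/s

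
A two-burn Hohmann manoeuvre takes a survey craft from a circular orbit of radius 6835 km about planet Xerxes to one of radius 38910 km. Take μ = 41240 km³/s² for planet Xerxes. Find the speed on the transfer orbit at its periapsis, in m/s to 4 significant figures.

v = 3204 m/s

Semi-major axis of the transfer orbit: a_t = (6835 + 38910)/2 = 22872.5 km.
The periapsis of the transfer ellipse is at r = 6835 km.
Vis-viva: v = √[μ(2/r − 1/a_t)] = √[41240 × (2/6835 − 1/22872.5)] = 3.204 km/s.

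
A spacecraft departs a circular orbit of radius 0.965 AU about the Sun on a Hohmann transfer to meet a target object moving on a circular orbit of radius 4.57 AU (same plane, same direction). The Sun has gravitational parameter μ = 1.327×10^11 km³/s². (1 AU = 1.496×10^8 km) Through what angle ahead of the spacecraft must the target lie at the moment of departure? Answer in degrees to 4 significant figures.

In km: r₁ = 0.965 × 1.496×10^8 = 1.44364×10^8 km; r₂ = 4.57 × 1.496×10^8 = 6.83672×10^8 km.
The Hohmann ellipse has a_t = (r₁ + r₂)/2 = 4.14018×10^8 km.
The half-period of the transfer ellipse is t = π√(a_t³/μ) = 7.2651×10^7 s.
Target angular speed ω₂ = √(μ/r₂³) = 2.0378×10^-8 rad/s.
Angle swept by the target during transfer: ω₂·t = 1.4805 rad = 84.83°.
The spacecraft traverses 180° on the transfer ellipse, so the target must lead by 180° − 84.83° = 95.17°.

φ = 95.17°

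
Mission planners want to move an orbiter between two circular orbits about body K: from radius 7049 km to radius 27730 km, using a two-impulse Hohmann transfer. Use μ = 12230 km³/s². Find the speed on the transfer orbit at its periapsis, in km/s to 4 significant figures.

The Hohmann ellipse has a_t = (r₁ + r₂)/2 = 17389.5 km.
At periapsis, r = 7049 km.
From the vis-viva equation, v = √[μ(2/r − 1/a_t)] = 1.663 km/s.

v = 1.663 km/s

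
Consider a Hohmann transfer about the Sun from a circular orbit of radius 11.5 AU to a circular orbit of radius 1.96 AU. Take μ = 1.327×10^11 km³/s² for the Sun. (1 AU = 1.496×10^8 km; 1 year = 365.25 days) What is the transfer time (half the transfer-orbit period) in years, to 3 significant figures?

t = 8.73 years

In km: r₁ = 11.5 × 1.496×10^8 = 1.7204×10^9 km; r₂ = 1.96 × 1.496×10^8 = 2.93216×10^8 km.
Transfer-ellipse semi-major axis a_t = (r₁ + r₂)/2 = (1.7204×10^9 + 2.93216×10^8)/2 = 1.006808×10^9 km.
Half the transfer-orbit period gives t = π√(a_t³/μ) = 2.755×10^8 s.
Converting: 2.755×10^8 s ÷ 3.15576×10^7 s/year (365.25 × 86400) = 8.73 years.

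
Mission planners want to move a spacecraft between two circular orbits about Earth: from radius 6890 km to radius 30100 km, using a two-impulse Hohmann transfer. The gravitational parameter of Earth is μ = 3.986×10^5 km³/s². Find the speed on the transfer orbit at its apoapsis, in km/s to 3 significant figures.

Semi-major axis of the transfer orbit: a_t = (6890 + 30100)/2 = 18495 km.
At apoapsis, r = 30100 km.
Applying v² = μ(2/r − 1/a_t): v = 2.221 km/s.

v = 2.22 km/s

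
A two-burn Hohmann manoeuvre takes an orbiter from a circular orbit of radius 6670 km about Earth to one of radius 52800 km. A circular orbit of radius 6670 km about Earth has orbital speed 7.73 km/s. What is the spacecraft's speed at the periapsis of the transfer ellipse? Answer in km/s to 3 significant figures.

From the circular-orbit relation v² = μ/r at r = 6670 km: μ = v²r = (7.73)² × 6670 = 3.98552×10^5 km³/s².
The Hohmann ellipse has a_t = (r₁ + r₂)/2 = 29735 km.
The periapsis of the transfer ellipse is at r = 6670 km.
Vis-viva: v = √[μ(2/r − 1/a_t)] = √[3.98552×10^5 × (2/6670 − 1/29735)] = 10.30 km/s.

v = 10.3 km/s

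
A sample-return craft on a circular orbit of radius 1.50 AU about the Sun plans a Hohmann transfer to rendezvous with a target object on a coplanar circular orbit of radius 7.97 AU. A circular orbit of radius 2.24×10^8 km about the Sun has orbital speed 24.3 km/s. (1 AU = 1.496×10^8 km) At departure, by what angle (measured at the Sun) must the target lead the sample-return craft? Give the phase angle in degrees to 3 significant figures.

From the circular-orbit relation v² = μ/r at r = 2.24×10^8 km: μ = v²r = (24.3)² × 2.24×10^8 = 1.32270×10^11 km³/s².
In km: r₁ = 1.50 × 1.496×10^8 = 2.244×10^8 km; r₂ = 7.97 × 1.496×10^8 = 1.192312×10^9 km.
Semi-major axis of the transfer orbit: a_t = (2.244×10^8 + 1.192312×10^9)/2 = 7.08356×10^8 km.
The half-period of the transfer ellipse is t = π√(a_t³/μ) = 1.6285×10^8 s.
Target angular speed ω₂ = √(μ/r₂³) = 8.8338×10^-9 rad/s.
Angle swept by the target during transfer: ω₂·t = 1.4386 rad = 82.43°.
The sample-return craft traverses 180° on the transfer ellipse, so the target must lead by 180° − 82.43° = 97.6°.

φ = 97.6°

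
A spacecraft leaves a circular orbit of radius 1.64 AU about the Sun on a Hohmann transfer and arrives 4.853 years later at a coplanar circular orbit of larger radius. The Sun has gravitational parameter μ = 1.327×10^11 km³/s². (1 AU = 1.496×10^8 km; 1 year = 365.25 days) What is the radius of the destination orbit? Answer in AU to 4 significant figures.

In km: r₁ = 1.64 × 1.496×10^8 = 2.45344×10^8 km.
Transfer time t = 4.853 years × 365.25 × 86400 s = 1.531490328×10^8 s, and t = π√(a_t³/μ).
So a_t = (μ t²/π²)^(1/3) = (1.327×10^11 × (1.531490328×10^8)² / π²)^(1/3) = 6.8066×10^8 km.
Since a_t = (r₁ + r₂)/2, r₂ = 2a_t − r₁ = 2×6.8066×10^8 − 2.45344×10^8 = 1.115976×10^9 km.
In AU: r₂ = 1.115976×10^9 / 1.496×10^8 = 7.460 AU.

r₂ = 7.460 AU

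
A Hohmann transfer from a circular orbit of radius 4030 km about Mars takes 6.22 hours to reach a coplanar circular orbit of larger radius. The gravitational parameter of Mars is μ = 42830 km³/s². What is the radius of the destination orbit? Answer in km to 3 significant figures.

Transfer time t = 6.22 hours = 22392 s, and t = π√(a_t³/μ).
So a_t = (μ t²/π²)^(1/3) = (42830 × (22392)² / π²)^(1/3) = 12958 km.
Since a_t = (r₁ + r₂)/2, r₂ = 2a_t − r₁ = 2×12958 − 4030 = 21886 km.

r₂ = 21900 km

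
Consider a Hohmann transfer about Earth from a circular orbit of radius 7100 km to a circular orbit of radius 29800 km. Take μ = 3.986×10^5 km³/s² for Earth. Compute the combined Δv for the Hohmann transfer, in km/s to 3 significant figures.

Δv = 3.42 km/s

Semi-major axis of the transfer orbit: a_t = (7100 + 29800)/2 = 18450 km.
At r₁ the circular-orbit speed is v₁ = √(μ/r₁) = 7.492719 km/s.
On the transfer ellipse at r₁, v² = μ(2/r − 1/a) gives v_p = √[μ(2/r₁ − 1/a_t)] = 9.522466 km/s.
First burn Δv₁ = |v_p − v₁| = 2.0297 km/s.
At r₂, v₂ = √(μ/r₂) = 3.6573 km/s.
Transfer-orbit speed at r₂: v_a = √[μ(2/r₂ − 1/a_t)] = 2.2688 km/s.
Second burn Δv₂ = |v₂ − v_a| = 1.3885 km/s.
Total Δv = Δv₁ + Δv₂ = 3.418 km/s.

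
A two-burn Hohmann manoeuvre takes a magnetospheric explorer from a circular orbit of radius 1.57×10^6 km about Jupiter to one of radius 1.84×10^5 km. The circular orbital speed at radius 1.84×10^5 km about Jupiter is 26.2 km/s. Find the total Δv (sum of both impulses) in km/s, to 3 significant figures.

Δv = 13.7 km/s

From the circular-orbit relation v² = μ/r at r = 1.84×10^5 km: μ = v²r = (26.2)² × 1.84×10^5 = 1.26305×10^8 km³/s².
The Hohmann ellipse has a_t = (r₁ + r₂)/2 = 8.770×10^5 km.
Circular speed at r₁: v₁ = √(μ/r₁) = √(1.26305×10^8/1.570×10^6) = 8.969 km/s.
On the transfer ellipse at r₁, v² = μ(2/r − 1/a) gives v_a = √[μ(2/r₁ − 1/a_t)] = 4.108 km/s.
First burn Δv₁ = |v_a − v₁| = 4.861 km/s.
At r₂, v₂ = √(μ/r₂) = 26.200 km/s.
Transfer-orbit speed at r₂: v_p = √[μ(2/r₂ − 1/a_t)] = 35.055 km/s.
Second burn Δv₂ = |v₂ − v_p| = 8.855 km/s.
Total Δv = Δv₁ + Δv₂ = 13.72 km/s.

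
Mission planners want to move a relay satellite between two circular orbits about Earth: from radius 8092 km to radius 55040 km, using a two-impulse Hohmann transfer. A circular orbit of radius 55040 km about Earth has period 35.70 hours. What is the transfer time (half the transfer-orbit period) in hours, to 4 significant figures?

From Kepler's third law T² = 4π²r³/μ at r = 55040 km, T = 35.70 hours = 35.70 × 3600 s = 1.2852×10^5 s: μ = 4π²r³/T² = 3.98523×10^5 km³/s².
Semi-major axis of the transfer orbit: a_t = (8092 + 55040)/2 = 31566 km.
Half the transfer-orbit period gives t = π√(a_t³/μ) = 27910 s.
Converting: 27910 s ÷ 3600 s/hour = 7.753 hours.

t = 7.753 hours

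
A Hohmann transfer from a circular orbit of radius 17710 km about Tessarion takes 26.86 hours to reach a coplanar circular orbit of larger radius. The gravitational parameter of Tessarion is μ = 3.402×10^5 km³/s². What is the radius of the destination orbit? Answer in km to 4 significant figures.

r₂ = 1.194×10^5 km

Transfer time t = 26.86 hours = 96696 s, and t = π√(a_t³/μ).
So a_t = (μ t²/π²)^(1/3) = (3.402×10^5 × (96696)² / π²)^(1/3) = 68562 km.
Since a_t = (r₁ + r₂)/2, r₂ = 2a_t − r₁ = 2×68562 − 17710 = 1.19414×10^5 km.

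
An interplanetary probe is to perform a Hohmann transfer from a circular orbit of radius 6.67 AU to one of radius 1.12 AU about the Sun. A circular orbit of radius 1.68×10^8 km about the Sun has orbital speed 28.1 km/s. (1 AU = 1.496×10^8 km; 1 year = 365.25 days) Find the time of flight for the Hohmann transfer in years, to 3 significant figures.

t = 3.84 years

From the circular-orbit relation v² = μ/r at r = 1.68×10^8 km: μ = v²r = (28.1)² × 1.68×10^8 = 1.32654×10^11 km³/s².
In km: r₁ = 6.67 × 1.496×10^8 = 9.97832×10^8 km; r₂ = 1.12 × 1.496×10^8 = 1.67552×10^8 km.
The Hohmann ellipse has a_t = (r₁ + r₂)/2 = 5.82692×10^8 km.
Transfer time t = π√(a_t³/μ) = π√((5.82692×10^8)³ / 1.32654×10^11) = 1.213×10^8 s.
Converting: 1.213×10^8 s ÷ 3.15576×10^7 s/year (365.25 × 86400) = 3.84 years.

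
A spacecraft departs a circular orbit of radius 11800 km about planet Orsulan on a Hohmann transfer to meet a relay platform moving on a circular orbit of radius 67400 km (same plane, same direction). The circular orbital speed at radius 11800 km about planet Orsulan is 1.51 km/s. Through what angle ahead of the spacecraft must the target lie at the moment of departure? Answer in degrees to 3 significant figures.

From the circular-orbit relation v² = μ/r at r = 11800 km: μ = v²r = (1.51)² × 11800 = 26905.2 km³/s².
Transfer-ellipse semi-major axis a_t = (r₁ + r₂)/2 = (11800 + 67400)/2 = 39600 km.
The half-period of the transfer ellipse is t = π√(a_t³/μ) = 1.5093×10^5 s.
The target's mean motion on its circular orbit is ω₂ = √(μ/r₂³) = 9.3741×10^-6 rad/s.
Angle swept by the target during transfer: ω₂·t = 1.4148 rad = 81.06°.
Arrival is 180° from departure on the ellipse, so φ = 180° − 81.06° = 98.9°.

φ = 98.9°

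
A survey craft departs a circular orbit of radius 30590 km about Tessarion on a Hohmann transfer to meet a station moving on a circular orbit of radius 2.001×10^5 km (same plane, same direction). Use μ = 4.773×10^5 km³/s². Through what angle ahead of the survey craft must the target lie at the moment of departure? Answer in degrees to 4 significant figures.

φ = 101.2°

Semi-major axis of the transfer orbit: a_t = (30590 + 2.001×10^5)/2 = 1.15345×10^5 km.
Transfer time t = π√(a_t³/μ) = 1.781×10^5 s.
The target's mean motion on its circular orbit is ω₂ = √(μ/r₂³) = 7.718×10^-6 rad/s.
Angle swept by the target during transfer: ω₂·t = 1.375 rad = 78.78°.
The survey craft traverses 180° on the transfer ellipse, so the target must lead by 180° − 78.78° = 101.2°.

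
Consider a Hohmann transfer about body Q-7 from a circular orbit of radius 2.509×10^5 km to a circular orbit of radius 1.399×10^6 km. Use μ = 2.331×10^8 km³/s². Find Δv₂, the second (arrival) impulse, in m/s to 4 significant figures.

Δv₂ = 5789 m/s

Semi-major axis of the transfer orbit: a_t = (2.509×10^5 + 1.399×10^6)/2 = 8.2495×10^5 km.
On the circular orbit at r = 1.399×10^6 km, v_c = √(μ/r) = 12.908 km/s.
Vis-viva on the transfer ellipse at r = 1.399×10^6 km gives v_t = √[μ(2/r − 1/a_t)] = 7.1187 km/s.
Δv₂ = |v_t − v_c| = |7.1187 − 12.908| = 5.789 km/s.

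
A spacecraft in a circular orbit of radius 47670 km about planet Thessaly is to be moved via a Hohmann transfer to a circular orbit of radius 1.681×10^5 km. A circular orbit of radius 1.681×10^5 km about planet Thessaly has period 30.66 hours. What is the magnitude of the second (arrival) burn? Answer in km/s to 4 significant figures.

Δv₂ = 3.208 km/s

From Kepler's third law T² = 4π²r³/μ at r = 1.681×10^5 km, T = 30.66 hours = 30.66 × 3600 s = 1.10376×10^5 s: μ = 4π²r³/T² = 1.53927×10^7 km³/s².
The Hohmann ellipse has a_t = (r₁ + r₂)/2 = 1.07885×10^5 km.
On the circular orbit at r = 1.681×10^5 km, v_c = √(μ/r) = 9.569 km/s.
Vis-viva on the transfer ellipse at r = 1.681×10^5 km gives v_t = √[μ(2/r − 1/a_t)] = 6.361 km/s.
Δv₂ = |v_t − v_c| = |6.361 − 9.569| = 3.208 km/s.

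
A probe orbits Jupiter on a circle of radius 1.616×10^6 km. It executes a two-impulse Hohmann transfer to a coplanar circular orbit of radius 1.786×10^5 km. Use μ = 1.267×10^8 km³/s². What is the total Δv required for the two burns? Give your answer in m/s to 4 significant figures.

Δv = 14010 m/s

Semi-major axis of the transfer orbit: a_t = (1.616×10^6 + 1.786×10^5)/2 = 8.973×10^5 km.
At r₁ the circular-orbit speed is v₁ = √(μ/r₁) = 8.8546 km/s.
Transfer-orbit speed at r₁ (vis-viva equation): v_a = √[μ(2/r₁ − 1/a_t)] = 3.9504 km/s.
First burn Δv₁ = |v_a − v₁| = 4.904 km/s.
At r₂, v₂ = √(μ/r₂) = 26.635 km/s.
Transfer-orbit speed at r₂: v_p = √[μ(2/r₂ − 1/a_t)] = 35.744 km/s.
Second burn Δv₂ = |v₂ − v_p| = 9.109 km/s.
Δv = Δv₁ + Δv₂ = 4.904 + 9.109 = 14.01 km/s.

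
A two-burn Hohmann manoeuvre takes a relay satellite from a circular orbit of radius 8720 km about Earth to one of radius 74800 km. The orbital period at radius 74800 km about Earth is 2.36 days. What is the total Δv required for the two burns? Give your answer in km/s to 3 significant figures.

From Kepler's third law T² = 4π²r³/μ at r = 74800 km, T = 2.36 days = 2.36 × 86400 s = 2.03904×10^5 s: μ = 4π²r³/T² = 3.97386×10^5 km³/s².
Semi-major axis of the transfer orbit: a_t = (8720 + 74800)/2 = 41760 km.
Circular speed at r₁: v₁ = √(μ/r₁) = √(3.97386×10^5/8720) = 6.751 km/s.
On the transfer ellipse at r₁, v² = μ(2/r − 1/a) gives v_p = √[μ(2/r₁ − 1/a_t)] = 9.035 km/s.
First burn Δv₁ = |v_p − v₁| = 2.284 km/s.
Circular speed at r₂: v₂ = √(μ/r₂) = 2.305 km/s.
Transfer-orbit speed at r₂: v_a = √[μ(2/r₂ − 1/a_t)] = 1.053 km/s.
Second burn Δv₂ = |v₂ − v_a| = 1.252 km/s.
Total Δv = Δv₁ + Δv₂ = 3.536 km/s.

Δv = 3.54 km/s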